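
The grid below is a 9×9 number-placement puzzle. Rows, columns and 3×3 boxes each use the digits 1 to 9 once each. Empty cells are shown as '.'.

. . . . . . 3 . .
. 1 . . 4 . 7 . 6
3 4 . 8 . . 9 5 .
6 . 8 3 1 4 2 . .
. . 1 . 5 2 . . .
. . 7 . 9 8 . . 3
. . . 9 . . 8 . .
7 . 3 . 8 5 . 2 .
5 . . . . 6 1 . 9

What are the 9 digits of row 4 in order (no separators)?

row 2, column 8 = 8: row 2 has {1,4,6,7}; col 8 has {2,5}; box has {3,5,6,7,9} → only 8 remains.
row 6, column 4 = 6: row 6 has {3,7,8,9}; col 4 has {3,8,9}; box has {1,2,3,4,5,8,9} → only 6 remains.
row 8, column 9 = 4: row 8 has {2,3,5,7,8}; col 9 has {3,6,9}; box has {1,2,8,9} → only 4 remains.
row 5, column 4 = 7: row 5 has {1,2,5}; col 4 has {3,6,8,9}; box has {1,2,3,4,5,6,8,9} → only 7 remains.
row 5, column 9 = 8: row 5 has {1,2,5,7}; col 9 has {3,4,6,9}; box has {2,3} → only 8 remains.
row 8, column 4 = 1: row 8 has {2,3,4,5,7,8}; col 4 has {3,6,7,8,9}; box has {5,6,8,9} → only 1 remains.
row 8, column 7 = 6: row 8 has {1,2,3,4,5,7,8}; col 7 has {1,2,3,7,8,9}; box has {1,2,4,8,9} → only 6 remains.
row 5, column 7 = 4: row 5 has {1,2,5,7,8}; col 7 has {1,2,3,6,7,8,9}; box has {2,3,8} → only 4 remains.
row 6, column 7 = 5: row 6 has {3,6,7,8,9}; col 7 has {1,2,3,4,6,7,8,9}; box has {2,3,4,8} → only 5 remains.
row 6, column 8 = 1: row 6 has {3,5,6,7,8,9}; col 8 has {2,5,8}; box has {2,3,4,5,8} → only 1 remains.
row 8, column 2 = 9: row 8 has {1,2,3,4,5,6,7,8}; col 2 has {1,4}; box has {3,5,7} → only 9 remains.
row 1, column 8 = 4: row 1 has {3}; col 8 has {1,2,5,8}; box has {3,5,6,7,8,9} → only 4 remains.
row 4, column 2 = 5: row 4 has {1,2,3,4,6,8}; col 2 has {1,4,9}; box has {1,6,7,8} → only 5 remains.
row 4, column 9 = 7: row 4 has {1,2,3,4,5,6,8}; col 9 has {3,4,6,8,9}; box has {1,2,3,4,5,8} → only 7 remains.
row 5, column 1 = 9: row 5 has {1,2,4,5,7,8}; col 1 has {3,5,6,7}; box has {1,5,6,7,8} → only 9 remains.
row 5, column 2 = 3: row 5 has {1,2,4,5,7,8,9}; col 2 has {1,4,5,9}; box has {1,5,6,7,8,9} → only 3 remains.
row 5, column 8 = 6: row 5 has {1,2,3,4,5,7,8,9}; col 8 has {1,2,4,5,8}; box has {1,2,3,4,5,7,8} → only 6 remains.
row 6, column 2 = 2: row 6 has {1,3,5,6,7,8,9}; col 2 has {1,3,4,5,9}; box has {1,3,5,6,7,8,9} → only 2 remains.
row 7, column 2 = 6: row 7 has {8,9}; col 2 has {1,2,3,4,5,9}; box has {3,5,7,9} → only 6 remains.
row 7, column 9 = 5: row 7 has {6,8,9}; col 9 has {3,4,6,7,8,9}; box has {1,2,4,6,8,9} → only 5 remains.
row 9, column 2 = 8: row 9 has {1,5,6,9}; col 2 has {1,2,3,4,5,6,9}; box has {3,5,6,7,9} → only 8 remains.
row 1, column 2 = 7: row 1 has {3,4}; col 2 has {1,2,3,4,5,6,8,9}; box has {1,3,4} → only 7 remains.
row 2, column 1 = 2: row 2 has {1,4,6,7,8}; col 1 has {3,5,6,7,9}; box has {1,3,4,7} → only 2 remains.
row 2, column 4 = 5: row 2 has {1,2,4,6,7,8}; col 4 has {1,3,6,7,8,9}; box has {4,8} → only 5 remains.
row 3, column 3 = 6: row 3 has {3,4,5,8,9}; col 3 has {1,3,7,8}; box has {1,2,3,4,7} → only 6 remains.
row 4, column 8 = 9: row 4 has {1,2,3,4,5,6,7,8}; col 8 has {1,2,4,5,6,8}; box has {1,2,3,4,5,6,7,8} → only 9 remains.

658314297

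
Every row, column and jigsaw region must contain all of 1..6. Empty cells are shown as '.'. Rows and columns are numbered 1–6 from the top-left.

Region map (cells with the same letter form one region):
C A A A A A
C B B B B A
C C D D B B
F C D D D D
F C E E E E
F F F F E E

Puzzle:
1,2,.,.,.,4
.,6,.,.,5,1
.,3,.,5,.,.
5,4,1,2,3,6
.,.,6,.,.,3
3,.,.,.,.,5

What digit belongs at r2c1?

2

r1c5 = 6: row 1 has {1,2,4}; col 5 has {3,5}; region has {1,2,4} → only 6 remains.
r2c1 = 2: row 2 has {1,5,6}; col 1 has {1,3,5}; region has {1,3,4} → only 2 remains.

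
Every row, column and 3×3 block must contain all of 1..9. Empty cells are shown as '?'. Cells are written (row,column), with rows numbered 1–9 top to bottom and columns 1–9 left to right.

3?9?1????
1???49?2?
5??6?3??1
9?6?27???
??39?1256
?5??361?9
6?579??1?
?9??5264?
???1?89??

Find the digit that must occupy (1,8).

6

(1,6) = 5: row 1 has {1,3,9}; col 6 has {1,2,3,6,7,8,9}; box has {1,3,4,6,9} → only 5 remains.
(2,4) = 8: row 2 has {1,2,4,9}; col 4 has {1,6,7,9}; box has {1,3,4,5,6,9} → only 8 remains.
(3,5) = 7: row 3 has {1,3,5,6}; col 5 has {1,2,3,4,5,9}; box has {1,3,4,5,6,8,9} → only 7 remains.
(5,5) = 8: row 5 has {1,2,3,5,6,9}; col 5 has {1,2,3,4,5,7,9}; box has {1,2,3,6,7,9} → only 8 remains.
(6,4) = 4: row 6 has {1,3,5,6,9}; col 4 has {1,6,7,8,9}; box has {1,2,3,6,7,8,9} → only 4 remains.
(7,6) = 4: row 7 has {1,5,6,7,9}; col 6 has {1,2,3,5,6,7,8,9}; box has {1,2,5,7,8,9} → only 4 remains.
(8,4) = 3: row 8 has {2,4,5,6,9}; col 4 has {1,4,6,7,8,9}; box has {1,2,4,5,7,8,9} → only 3 remains.
(9,5) = 6: row 9 has {1,8,9}; col 5 has {1,2,3,4,5,7,8,9}; box has {1,2,3,4,5,7,8,9} → only 6 remains.
(1,4) = 2: row 1 has {1,3,5,9}; col 4 has {1,3,4,6,7,8,9}; box has {1,3,4,5,6,7,8,9} → only 2 remains.
(2,3) = 7: row 2 has {1,2,4,8,9}; col 3 has {3,5,6,9}; box has {1,3,5,9} → only 7 remains.
(4,4) = 5: row 4 has {2,6,7,9}; col 4 has {1,2,3,4,6,7,8,9}; box has {1,2,3,4,6,7,8,9} → only 5 remains.
(2,2) = 6: row 2 has {1,2,4,7,8,9}; col 2 has {5,9}; box has {1,3,5,7,9} → only 6 remains.
(1,8) = 6: in row 1, 6 can only go here (every other open cell in that row sees a 6).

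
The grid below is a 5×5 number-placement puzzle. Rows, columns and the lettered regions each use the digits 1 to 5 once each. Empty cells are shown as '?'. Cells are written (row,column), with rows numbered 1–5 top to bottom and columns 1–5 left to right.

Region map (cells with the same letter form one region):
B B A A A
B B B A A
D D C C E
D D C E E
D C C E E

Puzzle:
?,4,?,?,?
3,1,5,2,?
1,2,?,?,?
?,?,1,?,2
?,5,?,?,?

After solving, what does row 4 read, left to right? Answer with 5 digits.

53142

(1,1) = 2: row 1 has {4}; col 1 has {1,3}; region has {1,3,4,5} → only 2 remains.
(1,3) = 3: row 1 has {2,4}; col 3 has {1,5}; region has {2} → only 3 remains.
(2,5) = 4: row 2 has {1,2,3,5}; col 5 has {2}; region has {2,3} → only 4 remains.
(3,3) = 4: row 3 has {1,2}; col 3 has {1,3,5}; region has {1,5} → only 4 remains.
(3,4) = 3: row 3 has {1,2,4}; col 4 has {2}; region has {1,4,5} → only 3 remains.
(3,5) = 5: row 3 has {1,2,3,4}; col 5 has {2,4}; region has {2} → only 5 remains.
(4,2) = 3: row 4 has {1,2}; col 2 has {1,2,4,5}; region has {1,2} → only 3 remains.
(4,4) = 4: row 4 has {1,2,3}; col 4 has {2,3}; region has {2,5} → only 4 remains.
(5,1) = 4: row 5 has {5}; col 1 has {1,2,3}; region has {1,2,3} → only 4 remains.
(5,3) = 2: row 5 has {4,5}; col 3 has {1,3,4,5}; region has {1,3,4,5} → only 2 remains.
(5,4) = 1: row 5 has {2,4,5}; col 4 has {2,3,4}; region has {2,4,5} → only 1 remains.
(5,5) = 3: row 5 has {1,2,4,5}; col 5 has {2,4,5}; region has {1,2,4,5} → only 3 remains.
(1,4) = 5: row 1 has {2,3,4}; col 4 has {1,2,3,4}; region has {2,3,4} → only 5 remains.
(1,5) = 1: row 1 has {2,3,4,5}; col 5 has {2,3,4,5}; region has {2,3,4,5} → only 1 remains.
(4,1) = 5: row 4 has {1,2,3,4}; col 1 has {1,2,3,4}; region has {1,2,3,4} → only 5 remains.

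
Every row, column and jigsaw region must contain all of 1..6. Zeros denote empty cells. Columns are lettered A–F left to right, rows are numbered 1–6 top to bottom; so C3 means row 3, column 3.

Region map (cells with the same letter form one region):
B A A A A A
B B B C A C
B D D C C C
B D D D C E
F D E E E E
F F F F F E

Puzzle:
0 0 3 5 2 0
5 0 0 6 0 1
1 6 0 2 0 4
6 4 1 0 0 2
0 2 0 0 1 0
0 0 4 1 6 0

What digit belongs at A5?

3

A1 = 4 (sole candidate).
B1 = 1 (sole candidate).
F1 = 6 (sole candidate).
B2 = 3 (sole candidate).
C2 = 2 (sole candidate).
E2 = 4 (sole candidate).
C3 = 5 (sole candidate).
E3 = 3 (sole candidate).
D4 = 3 (sole candidate).
E4 = 5 (sole candidate).
A5 = 3: row 5 has {1,2}; col 1 has {1,4,5,6}; region has {1,4,6} → only 3 remains.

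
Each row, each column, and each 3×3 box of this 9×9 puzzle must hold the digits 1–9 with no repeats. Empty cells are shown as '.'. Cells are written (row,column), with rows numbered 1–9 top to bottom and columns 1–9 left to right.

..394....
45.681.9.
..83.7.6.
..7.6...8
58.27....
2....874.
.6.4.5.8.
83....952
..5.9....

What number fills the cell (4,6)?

(1,6) = 2: row 1 has {3,4,9}; col 6 has {1,5,7,8}; box has {1,3,4,6,7,8,9} → only 2 remains.
(2,3) = 2: row 2 has {1,4,5,6,8,9}; col 3 has {3,5,7,8}; box has {3,4,5,8} → only 2 remains.
(2,7) = 3: row 2 has {1,2,4,5,6,8,9}; col 7 has {7,9}; box has {6,9} → only 3 remains.
(2,9) = 7: row 2 has {1,2,3,4,5,6,8,9}; col 9 has {2,8}; box has {3,6,9} → only 7 remains.
(3,5) = 5: row 3 has {3,6,7,8}; col 5 has {4,6,7,8,9}; box has {1,2,3,4,6,7,8,9} → only 5 remains.
(7,7) = 1: row 7 has {4,5,6,8}; col 7 has {3,7,9}; box has {2,5,8,9} → only 1 remains.
(7,9) = 3: row 7 has {1,4,5,6,8}; col 9 has {2,7,8}; box has {1,2,5,8,9} → only 3 remains.
(8,5) = 1: row 8 has {2,3,5,8,9}; col 5 has {4,5,6,7,8,9}; box has {4,5,9} → only 1 remains.
(8,6) = 6: row 8 has {1,2,3,5,8,9}; col 6 has {1,2,5,7,8}; box has {1,4,5,9} → only 6 remains.
(9,6) = 3: row 9 has {5,9}; col 6 has {1,2,5,6,7,8}; box has {1,4,5,6,9} → only 3 remains.
(9,8) = 7: row 9 has {3,5,9}; col 8 has {4,5,6,8,9}; box has {1,2,3,5,8,9} → only 7 remains.
(1,8) = 1: row 1 has {2,3,4,9}; col 8 has {4,5,6,7,8,9}; box has {3,6,7,9} → only 1 remains.
(1,9) = 5: row 1 has {1,2,3,4,9}; col 9 has {2,3,7,8}; box has {1,3,6,7,9} → only 5 remains.
(3,9) = 4: row 3 has {3,5,6,7,8}; col 9 has {2,3,5,7,8}; box has {1,3,5,6,7,9} → only 4 remains.
(5,7) = 6: row 5 has {2,5,7,8}; col 7 has {1,3,7,9}; box has {4,7,8} → only 6 remains.
(5,8) = 3: row 5 has {2,5,6,7,8}; col 8 has {1,4,5,6,7,8,9}; box has {4,6,7,8} → only 3 remains.
(6,5) = 3: row 6 has {2,4,7,8}; col 5 has {1,4,5,6,7,8,9}; box has {2,6,7,8} → only 3 remains.
(7,3) = 9: row 7 has {1,3,4,5,6,8}; col 3 has {2,3,5,7,8}; box has {3,5,6,8} → only 9 remains.
(7,5) = 2: row 7 has {1,3,4,5,6,8,9}; col 5 has {1,3,4,5,6,7,8,9}; box has {1,3,4,5,6,9} → only 2 remains.
(8,3) = 4: row 8 has {1,2,3,5,6,8,9}; col 3 has {2,3,5,7,8,9}; box has {3,5,6,8,9} → only 4 remains.
(8,4) = 7: row 8 has {1,2,3,4,5,6,8,9}; col 4 has {2,3,4,6,9}; box has {1,2,3,4,5,6,9} → only 7 remains.
(9,1) = 1: row 9 has {3,5,7,9}; col 1 has {2,4,5,8}; box has {3,4,5,6,8,9} → only 1 remains.
(9,2) = 2: row 9 has {1,3,5,7,9}; col 2 has {3,5,6,8}; box has {1,3,4,5,6,8,9} → only 2 remains.
(9,4) = 8: row 9 has {1,2,3,5,7,9}; col 4 has {2,3,4,6,7,9}; box has {1,2,3,4,5,6,7,9} → only 8 remains.
(9,7) = 4: row 9 has {1,2,3,5,7,8,9}; col 7 has {1,3,6,7,9}; box has {1,2,3,5,7,8,9} → only 4 remains.
(9,9) = 6: row 9 has {1,2,3,4,5,7,8,9}; col 9 has {2,3,4,5,7,8}; box has {1,2,3,4,5,7,8,9} → only 6 remains.
(1,2) = 7: row 1 has {1,2,3,4,5,9}; col 2 has {2,3,5,6,8}; box has {2,3,4,5,8} → only 7 remains.
(1,7) = 8: row 1 has {1,2,3,4,5,7,9}; col 7 has {1,3,4,6,7,9}; box has {1,3,4,5,6,7,9} → only 8 remains.
(3,1) = 9: row 3 has {3,4,5,6,7,8}; col 1 has {1,2,4,5,8}; box has {2,3,4,5,7,8} → only 9 remains.
(3,2) = 1: row 3 has {3,4,5,6,7,8,9}; col 2 has {2,3,5,6,7,8}; box has {2,3,4,5,7,8,9} → only 1 remains.
(3,7) = 2: row 3 has {1,3,4,5,6,7,8,9}; col 7 has {1,3,4,6,7,8,9}; box has {1,3,4,5,6,7,8,9} → only 2 remains.
(4,1) = 3: row 4 has {6,7,8}; col 1 has {1,2,4,5,8,9}; box has {2,5,7,8} → only 3 remains.
(4,7) = 5: row 4 has {3,6,7,8}; col 7 has {1,2,3,4,6,7,8,9}; box has {3,4,6,7,8} → only 5 remains.
(4,8) = 2: row 4 has {3,5,6,7,8}; col 8 has {1,3,4,5,6,7,8,9}; box has {3,4,5,6,7,8} → only 2 remains.
(5,3) = 1: row 5 has {2,3,5,6,7,8}; col 3 has {2,3,4,5,7,8,9}; box has {2,3,5,7,8} → only 1 remains.
(5,9) = 9: row 5 has {1,2,3,5,6,7,8}; col 9 has {2,3,4,5,6,7,8}; box has {2,3,4,5,6,7,8} → only 9 remains.
(6,2) = 9: row 6 has {2,3,4,7,8}; col 2 has {1,2,3,5,6,7,8}; box has {1,2,3,5,7,8} → only 9 remains.
(6,3) = 6: row 6 has {2,3,4,7,8,9}; col 3 has {1,2,3,4,5,7,8,9}; box has {1,2,3,5,7,8,9} → only 6 remains.
(6,9) = 1: row 6 has {2,3,4,6,7,8,9}; col 9 has {2,3,4,5,6,7,8,9}; box has {2,3,4,5,6,7,8,9} → only 1 remains.
(7,1) = 7: row 7 has {1,2,3,4,5,6,8,9}; col 1 has {1,2,3,4,5,8,9}; box has {1,2,3,4,5,6,8,9} → only 7 remains.
(1,1) = 6: row 1 has {1,2,3,4,5,7,8,9}; col 1 has {1,2,3,4,5,7,8,9}; box has {1,2,3,4,5,7,8,9} → only 6 remains.
(4,2) = 4: row 4 has {2,3,5,6,7,8}; col 2 has {1,2,3,5,6,7,8,9}; box has {1,2,3,5,6,7,8,9} → only 4 remains.
(4,4) = 1: row 4 has {2,3,4,5,6,7,8}; col 4 has {2,3,4,6,7,8,9}; box has {2,3,6,7,8} → only 1 remains.
(4,6) = 9: row 4 has {1,2,3,4,5,6,7,8}; col 6 has {1,2,3,5,6,7,8}; box has {1,2,3,6,7,8} → only 9 remains.

9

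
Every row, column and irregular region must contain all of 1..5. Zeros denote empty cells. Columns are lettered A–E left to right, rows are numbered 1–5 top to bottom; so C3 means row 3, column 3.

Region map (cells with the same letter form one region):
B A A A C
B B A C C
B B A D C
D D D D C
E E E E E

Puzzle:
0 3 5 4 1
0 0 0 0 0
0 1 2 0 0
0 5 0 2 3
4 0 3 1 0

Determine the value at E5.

A1 = 2: row 1 has {1,3,4,5}; col 1 has {4}; region has {1} → only 2 remains.
B2 = 4: row 2 has {}; col 2 has {1,3,5}; region has {1,2} → only 4 remains.
C2 = 1: row 2 has {4}; col 3 has {2,3,5}; region has {2,3,4,5} → only 1 remains.
D2 = 5: row 2 has {1,4}; col 4 has {1,2,4}; region has {1,3} → only 5 remains.
E2 = 2: row 2 has {1,4,5}; col 5 has {1,3}; region has {1,3,5} → only 2 remains.
D3 = 3: row 3 has {1,2}; col 4 has {1,2,4,5}; region has {2,5} → only 3 remains.
E3 = 4: row 3 has {1,2,3}; col 5 has {1,2,3}; region has {1,2,3,5} → only 4 remains.
A4 = 1: row 4 has {2,3,5}; col 1 has {2,4}; region has {2,3,5} → only 1 remains.
C4 = 4: row 4 has {1,2,3,5}; col 3 has {1,2,3,5}; region has {1,2,3,5} → only 4 remains.
B5 = 2: row 5 has {1,3,4}; col 2 has {1,3,4,5}; region has {1,3,4} → only 2 remains.
E5 = 5: row 5 has {1,2,3,4}; col 5 has {1,2,3,4}; region has {1,2,3,4} → only 5 remains.

5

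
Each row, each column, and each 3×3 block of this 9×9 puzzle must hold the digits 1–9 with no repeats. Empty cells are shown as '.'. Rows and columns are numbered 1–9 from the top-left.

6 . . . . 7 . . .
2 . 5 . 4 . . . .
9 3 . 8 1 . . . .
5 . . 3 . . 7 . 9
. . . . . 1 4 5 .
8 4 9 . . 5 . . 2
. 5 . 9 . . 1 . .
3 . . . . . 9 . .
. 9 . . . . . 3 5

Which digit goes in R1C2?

R2C4 = 6 (sole candidate).
R3C6 = 2 (sole candidate).
R5C1 = 7 (sole candidate).
R5C4 = 2 (sole candidate).
R6C4 = 7 (sole candidate).
R6C5 = 6 (sole candidate).
R6C7 = 3 (sole candidate).
R6C8 = 1 (sole candidate).
R7C1 = 4 (sole candidate).
R9C1 = 1 (sole candidate).
R9C4 = 4 (sole candidate).
R1C4 = 5 (sole candidate).
R2C7 = 8 (sole candidate).
R4C5 = 8 (sole candidate).
R4C6 = 4 (sole candidate).
R4C8 = 6 (sole candidate).
R5C2 = 6 (sole candidate).
R5C3 = 3 (sole candidate).
R5C5 = 9 (sole candidate).
R5C9 = 8 (sole candidate).
R8C4 = 1 (sole candidate).
R1C5 = 3 (sole candidate).
R1C7 = 2 (sole candidate).
R2C6 = 9 (sole candidate).
R2C8 = 7 (sole candidate).
R3C8 = 4 (sole candidate).
R3C9 = 6 (sole candidate).
R7C9 = 7 (sole candidate).
R8C9 = 4 (sole candidate).
R9C7 = 6 (sole candidate).
R1C8 = 9 (sole candidate).
R1C9 = 1 (sole candidate).
R2C2 = 1 (sole candidate).
R2C9 = 3 (sole candidate).
R3C3 = 7 (sole candidate).
R3C7 = 5 (sole candidate).
R4C2 = 2 (sole candidate).
R4C3 = 1 (sole candidate).
R7C5 = 2 (sole candidate).
R7C8 = 8 (sole candidate).
R8C8 = 2 (sole candidate).
R9C5 = 7 (sole candidate).
R9C6 = 8 (sole candidate).
R1C2 = 8: row 1 has {1,2,3,5,6,7,9}; col 2 has {1,2,3,4,5,6,9}; box has {1,2,3,5,6,7,9} → only 8 remains.

8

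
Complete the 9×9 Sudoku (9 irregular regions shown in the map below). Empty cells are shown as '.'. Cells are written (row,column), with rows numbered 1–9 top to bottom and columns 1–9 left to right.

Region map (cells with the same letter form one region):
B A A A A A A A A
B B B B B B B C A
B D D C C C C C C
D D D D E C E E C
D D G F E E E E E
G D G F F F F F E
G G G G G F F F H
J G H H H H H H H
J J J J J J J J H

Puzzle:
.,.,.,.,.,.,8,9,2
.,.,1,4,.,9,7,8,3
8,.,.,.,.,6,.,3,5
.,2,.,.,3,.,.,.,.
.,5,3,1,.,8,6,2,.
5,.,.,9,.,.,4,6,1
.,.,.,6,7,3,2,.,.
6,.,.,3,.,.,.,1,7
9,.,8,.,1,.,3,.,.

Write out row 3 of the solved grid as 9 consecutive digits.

(1,1) = 3: row 1 has {2,8,9}; col 1 has {5,6,8,9}; region has {1,4,7,8,9} → only 3 remains.
(2,1) = 2: row 2 has {1,3,4,7,8,9}; col 1 has {3,5,6,8,9}; region has {1,3,4,7,8,9} → only 2 remains.
(2,2) = 6: row 2 has {1,2,3,4,7,8,9}; col 2 has {2,5}; region has {1,2,3,4,7,8,9} → only 6 remains.
(2,5) = 5: row 2 has {1,2,3,4,6,7,8,9}; col 5 has {1,3,7}; region has {1,2,3,4,6,7,8,9} → only 5 remains.
(6,3) = 2: row 6 has {1,4,5,6,9}; col 3 has {1,3,8}; region has {3,5,6,7} → only 2 remains.
(6,5) = 8: row 6 has {1,2,4,5,6,9}; col 5 has {1,3,5,7}; region has {1,2,3,4,6,9} → only 8 remains.
(6,6) = 7: row 6 has {1,2,4,5,6,8,9}; col 6 has {3,6,8,9}; region has {1,2,3,4,6,8,9} → only 7 remains.
(7,8) = 5: row 7 has {2,3,6,7}; col 8 has {1,2,3,6,8,9}; region has {1,2,3,4,6,7,8,9} → only 5 remains.
(6,2) = 3: row 6 has {1,2,4,5,6,7,8,9}; col 2 has {2,5,6}; region has {2,5} → only 3 remains.
(4,7) = 5: in row 4, 5 can only go here (every other open cell in that row sees a 5).
(4,3) = 6: in row 4, 6 can only go here (every other open cell in that row sees a 6).
(4,4) = 8: in row 4, 8 can only go here (every other open cell in that row sees an 8).
(8,7) = 9: row 8 has {1,3,6,7}; col 7 has {2,3,4,5,6,7,8}; region has {1,3,7} → only 9 remains.
(3,7) = 1: row 3 has {3,5,6,8}; col 7 has {2,3,4,5,6,7,8,9}; region has {3,5,6,8} → only 1 remains.
(4,6) = 4: row 4 has {2,3,5,6,8}; col 6 has {3,6,7,8,9}; region has {1,3,5,6,8} → only 4 remains.
(4,8) = 7: row 4 has {2,3,4,5,6,8}; col 8 has {1,2,3,5,6,8,9}; region has {1,2,3,5,6,8} → only 7 remains.
(4,9) = 9: row 4 has {2,3,4,5,6,7,8}; col 9 has {1,2,3,5,7}; region has {1,3,4,5,6,8} → only 9 remains.
(5,9) = 4: row 5 has {1,2,3,5,6,8}; col 9 has {1,2,3,5,7,9}; region has {1,2,3,5,6,7,8} → only 4 remains.
(7,9) = 8: row 7 has {2,3,5,6,7}; col 9 has {1,2,3,4,5,7,9}; region has {1,3,7,9} → only 8 remains.
(9,8) = 4: row 9 has {1,3,8,9}; col 8 has {1,2,3,5,6,7,8,9}; region has {1,3,6,8,9} → only 4 remains.
(9,9) = 6: row 9 has {1,3,4,8,9}; col 9 has {1,2,3,4,5,7,8,9}; region has {1,3,7,8,9} → only 6 remains.
(3,5) = 2: row 3 has {1,3,5,6,8}; col 5 has {1,3,5,7,8}; region has {1,3,4,5,6,8,9} → only 2 remains.
(4,1) = 1: row 4 has {2,3,4,5,6,7,8,9}; col 1 has {2,3,5,6,8,9}; region has {2,3,5,6,8} → only 1 remains.
(5,1) = 7: row 5 has {1,2,3,4,5,6,8}; col 1 has {1,2,3,5,6,8,9}; region has {1,2,3,5,6,8} → only 7 remains.
(5,5) = 9: row 5 has {1,2,3,4,5,6,7,8}; col 5 has {1,2,3,5,7,8}; region has {1,2,3,4,5,6,7,8} → only 9 remains.
(7,1) = 4: row 7 has {2,3,5,6,7,8}; col 1 has {1,2,3,5,6,7,8,9}; region has {2,3,5,6,7} → only 4 remains.
(7,3) = 9: row 7 has {2,3,4,5,6,7,8}; col 3 has {1,2,3,6,8}; region has {2,3,4,5,6,7} → only 9 remains.
(8,2) = 8: row 8 has {1,3,6,7,9}; col 2 has {2,3,5,6}; region has {2,3,4,5,6,7,9} → only 8 remains.
(8,5) = 4: row 8 has {1,3,6,7,8,9}; col 5 has {1,2,3,5,7,8,9}; region has {1,3,6,7,8,9} → only 4 remains.
(9,2) = 7: row 9 has {1,3,4,6,8,9}; col 2 has {2,3,5,6,8}; region has {1,3,4,6,8,9} → only 7 remains.
(1,5) = 6: row 1 has {2,3,8,9}; col 5 has {1,2,3,4,5,7,8,9}; region has {2,3,8,9} → only 6 remains.
(3,3) = 4: row 3 has {1,2,3,5,6,8}; col 3 has {1,2,3,6,8,9}; region has {1,2,3,5,6,7,8} → only 4 remains.
(3,4) = 7: row 3 has {1,2,3,4,5,6,8}; col 4 has {1,3,4,6,8,9}; region has {1,2,3,4,5,6,8,9} → only 7 remains.
(7,2) = 1: row 7 has {2,3,4,5,6,7,8,9}; col 2 has {2,3,5,6,7,8}; region has {2,3,4,5,6,7,8,9} → only 1 remains.
(8,3) = 5: row 8 has {1,3,4,6,7,8,9}; col 3 has {1,2,3,4,6,8,9}; region has {1,3,4,6,7,8,9} → only 5 remains.
(8,6) = 2: row 8 has {1,3,4,5,6,7,8,9}; col 6 has {3,4,6,7,8,9}; region has {1,3,4,5,6,7,8,9} → only 2 remains.
(9,6) = 5: row 9 has {1,3,4,6,7,8,9}; col 6 has {2,3,4,6,7,8,9}; region has {1,3,4,6,7,8,9} → only 5 remains.
(1,2) = 4: row 1 has {2,3,6,8,9}; col 2 has {1,2,3,5,6,7,8}; region has {2,3,6,8,9} → only 4 remains.
(1,3) = 7: row 1 has {2,3,4,6,8,9}; col 3 has {1,2,3,4,5,6,8,9}; region has {2,3,4,6,8,9} → only 7 remains.
(1,4) = 5: row 1 has {2,3,4,6,7,8,9}; col 4 has {1,3,4,6,7,8,9}; region has {2,3,4,6,7,8,9} → only 5 remains.
(1,6) = 1: row 1 has {2,3,4,5,6,7,8,9}; col 6 has {2,3,4,5,6,7,8,9}; region has {2,3,4,5,6,7,8,9} → only 1 remains.
(3,2) = 9: row 3 has {1,2,3,4,5,6,7,8}; col 2 has {1,2,3,4,5,6,7,8}; region has {1,2,3,4,5,6,7,8} → only 9 remains.

894726135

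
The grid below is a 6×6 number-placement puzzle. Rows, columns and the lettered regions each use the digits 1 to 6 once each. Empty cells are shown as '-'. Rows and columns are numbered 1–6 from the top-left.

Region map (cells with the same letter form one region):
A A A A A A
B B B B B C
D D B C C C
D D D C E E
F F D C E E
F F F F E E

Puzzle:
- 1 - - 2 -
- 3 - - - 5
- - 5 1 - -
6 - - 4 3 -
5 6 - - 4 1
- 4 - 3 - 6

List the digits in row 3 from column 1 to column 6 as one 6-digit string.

r3c2 = 2: row 3 has {1,5}; col 2 has {1,3,4,6}; region has {6} → only 2 remains.
r3c5 = 6: row 3 has {1,2,5}; col 5 has {2,3,4}; region has {1,4,5} → only 6 remains.
r3c6 = 3: row 3 has {1,2,5,6}; col 6 has {1,5,6}; region has {1,4,5,6} → only 3 remains.
r4c2 = 5 (sole candidate).
r4c3 = 1 (sole candidate).
r4c6 = 2 (sole candidate).
r5c3 = 3 (sole candidate).
r5c4 = 2 (sole candidate).
r6c3 = 2 (sole candidate).
r6c5 = 5 (sole candidate).
r1c6 = 4 (sole candidate).
r2c4 = 6 (sole candidate).
r2c5 = 1 (sole candidate).
r3c1 = 4: row 3 has {1,2,3,5,6}; col 1 has {5,6}; region has {1,2,3,5,6} → only 4 remains.

425163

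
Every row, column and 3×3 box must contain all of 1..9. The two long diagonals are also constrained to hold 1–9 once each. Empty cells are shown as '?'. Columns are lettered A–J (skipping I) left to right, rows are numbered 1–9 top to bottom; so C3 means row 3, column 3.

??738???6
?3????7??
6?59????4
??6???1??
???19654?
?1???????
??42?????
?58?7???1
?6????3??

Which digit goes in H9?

9

H3 = 3: in row 3, 3 can only go here (every other open cell in that row sees a 3).
F3 = 7: in row 3, 7 can only go here (every other open cell in that row sees a 7).
E3 = 1: in row 3, 1 can only go here (every other open cell in that row sees a 1).
G8 = 4: in column 7, 4 can only go here (every other open cell in that column sees a 4).
D8 = 6: row 8 has {1,4,5,7,8}; col 4 has {1,2,3,9}; box has {2,7} → only 6 remains.
H8 = 2: row 8 has {1,4,5,6,7,8}; col 8 has {3,4}; box has {1,3,4}; main diagonal has {3,5,9} → only 2 remains.
E2 = 6: in row 2, 6 can only go here (every other open cell in that row sees a 6).
A1 = 1: in main diagonal, 1 can only go here (every other open cell in that diagonal sees a 1).
G7 = 6: in main diagonal, 6 can only go here (every other open cell in that diagonal sees a 6).
H2 = 1: in row 2, 1 can only go here (every other open cell in that row sees a 1).
H6 = 6: in row 6, 6 can only go here (every other open cell in that row sees a 6).
F7 = 1: in row 7, 1 can only go here (every other open cell in that row sees a 1).
C9 = 1: in row 9, 1 can only go here (every other open cell in that row sees a 1).
A9 = 2: in row 9, 2 can only go here (every other open cell in that row sees a 2).
G3 = 8: row 3 has {1,3,4,5,6,7,9}; col 7 has {1,3,4,5,6,7}; box has {1,3,4,6,7}; anti-diagonal has {1,2,4,5,6,9} → only 8 remains.
F4 = 3: row 4 has {1,6}; col 6 has {1,6,7}; box has {1,6,9}; anti-diagonal has {1,2,4,5,6,8,9} → only 3 remains.
D6 = 7: row 6 has {1,6}; col 4 has {1,2,3,6,9}; box has {1,3,6,9}; anti-diagonal has {1,2,3,4,5,6,8,9} → only 7 remains.
F8 = 9: row 8 has {1,2,4,5,6,7,8}; col 6 has {1,3,6,7}; box has {1,2,6,7} → only 9 remains.
B3 = 2: row 3 has {1,3,4,5,6,7,8,9}; col 2 has {1,3,5,6}; box has {1,3,5,6,7} → only 2 remains.
A8 = 3: row 8 has {1,2,4,5,6,7,8,9}; col 1 has {1,2,6}; box has {1,2,4,5,6,8} → only 3 remains.
C2 = 9: row 2 has {1,3,6,7}; col 3 has {1,4,5,6,7,8}; box has {1,2,3,5,6,7} → only 9 remains.
B1 = 4: row 1 has {1,3,6,7,8}; col 2 has {1,2,3,5,6}; box has {1,2,3,5,6,7,9} → only 4 remains.
A2 = 8: row 2 has {1,3,6,7,9}; col 1 has {1,2,3,6}; box has {1,2,3,4,5,6,7,9} → only 8 remains.
A5 = 7: row 5 has {1,4,5,6,9}; col 1 has {1,2,3,6,8}; box has {1,6} → only 7 remains.
B5 = 8: row 5 has {1,4,5,6,7,9}; col 2 has {1,2,3,4,5,6}; box has {1,6,7} → only 8 remains.
A7 = 9: row 7 has {1,2,4,6}; col 1 has {1,2,3,6,7,8}; box has {1,2,3,4,5,6,8} → only 9 remains.
B7 = 7: row 7 has {1,2,4,6,9}; col 2 has {1,2,3,4,5,6,8}; box has {1,2,3,4,5,6,8,9} → only 7 remains.
B4 = 9: row 4 has {1,3,6}; col 2 has {1,2,3,4,5,6,7,8}; box has {1,6,7,8} → only 9 remains.
E7 = 3: in row 7, 3 can only go here (every other open cell in that row sees a 3).
H9 = 9: in row 9, 9 can only go here (every other open cell in that row sees a 9).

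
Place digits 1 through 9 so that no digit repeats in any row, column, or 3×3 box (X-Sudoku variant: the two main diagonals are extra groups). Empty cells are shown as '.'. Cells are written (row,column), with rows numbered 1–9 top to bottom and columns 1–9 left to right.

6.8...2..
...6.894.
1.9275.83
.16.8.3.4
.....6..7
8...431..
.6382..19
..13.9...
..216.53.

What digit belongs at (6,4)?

(3,2) = 4 (sole candidate).
(3,7) = 6 (sole candidate).
(5,7) = 8 (sole candidate).
(8,5) = 5 (sole candidate).
(9,9) = 8 (sole candidate).
(5,5) = 1 (sole candidate).
(1,9) = 5 (sole candidate).
(2,5) = 3 (sole candidate).
(2,9) = 1 (sole candidate).
(1,5) = 9 (sole candidate).
(1,8) = 7 (sole candidate).
(8,8) = 2 (sole candidate).
(8,9) = 6 (sole candidate).
(1,2) = 3 (sole candidate).
(1,4) = 4 (sole candidate).
(1,6) = 1 (sole candidate).
(6,9) = 2 (sole candidate).
(2,1) = 2 (hidden single in row 2).
(4,6) = 2 (hidden single in row 4).
(5,2) = 2 (hidden single in row 5).
(5,1) = 3 (hidden single in row 5).
(5,3) = 4 (hidden single in row 5).
(6,8) = 6 (hidden single in row 6).
(7,1) = 5 (hidden single in row 7).
(8,2) = 8 (hidden single in row 8).
(9,6) = 4 (hidden single in row 9).
(7,6) = 7 (sole candidate).
(7,7) = 4 (sole candidate).
(8,7) = 7 (sole candidate).
(8,1) = 4 (sole candidate).
Singles propagation stalls; (6,4) is still open with candidates {7,9}.
  Try (6,4) = 7: this forces (4,4)=5, (4,8)=9, (5,4)=9, (5,8)=5, (6,3)=5; then row 2 has no cell left for 5 — contradiction.
So (6,4) = 9.

9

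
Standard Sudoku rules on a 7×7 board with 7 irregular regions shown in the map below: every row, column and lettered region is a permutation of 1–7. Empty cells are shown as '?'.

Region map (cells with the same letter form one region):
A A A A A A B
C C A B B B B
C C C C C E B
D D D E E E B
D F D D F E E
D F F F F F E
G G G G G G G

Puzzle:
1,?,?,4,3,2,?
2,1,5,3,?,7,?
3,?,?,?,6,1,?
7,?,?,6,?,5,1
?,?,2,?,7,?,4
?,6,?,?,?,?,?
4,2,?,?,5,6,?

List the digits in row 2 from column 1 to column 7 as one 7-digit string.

R1C2 = 7: row 1 has {1,2,3,4}; col 2 has {1,2,6}; region has {1,2,3,4,5} → only 7 remains.
R1C3 = 6: row 1 has {1,2,3,4,7}; col 3 has {2,5}; region has {1,2,3,4,5,7} → only 6 remains.
R1C7 = 5: row 1 has {1,2,3,4,6,7}; col 7 has {1,4}; region has {1,3,7} → only 5 remains.
R2C5 = 4: row 2 has {1,2,3,5,7}; col 5 has {3,5,6,7}; region has {1,3,5,7} → only 4 remains.
R2C7 = 6: row 2 has {1,2,3,4,5,7}; col 7 has {1,4,5}; region has {1,3,4,5,7} → only 6 remains.

2153476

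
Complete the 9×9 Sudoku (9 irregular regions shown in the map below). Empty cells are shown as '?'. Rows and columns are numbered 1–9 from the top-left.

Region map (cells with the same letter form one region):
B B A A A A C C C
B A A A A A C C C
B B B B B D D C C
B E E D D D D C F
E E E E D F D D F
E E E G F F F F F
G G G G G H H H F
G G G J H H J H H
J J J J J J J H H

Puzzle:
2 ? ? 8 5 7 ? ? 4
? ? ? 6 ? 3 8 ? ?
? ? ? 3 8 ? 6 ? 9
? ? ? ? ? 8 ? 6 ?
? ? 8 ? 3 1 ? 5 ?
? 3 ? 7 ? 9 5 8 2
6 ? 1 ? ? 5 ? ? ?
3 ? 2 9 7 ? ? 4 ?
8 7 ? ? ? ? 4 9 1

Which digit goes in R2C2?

R1C3 = 9 (sole candidate).
R2C3 = 4 (sole candidate).
R6C3 = 6 (sole candidate).
R6C5 = 4 (sole candidate).
R7C4 = 4 (sole candidate).
R7C5 = 9 (sole candidate).
R8C6 = 6 (sole candidate).
R8C7 = 1 (sole candidate).
R8C9 = 8 (sole candidate).
R9C6 = 2 (sole candidate).
R1C7 = 3 (sole candidate).
R1C8 = 1 (sole candidate).
R3C6 = 4 (sole candidate).
R5C4 = 2 (sole candidate).
R6C1 = 1 (sole candidate).
R7C2 = 8 (sole candidate).
R7C7 = 2 (sole candidate).
R7C8 = 3 (sole candidate).
R7C9 = 7 (sole candidate).
R8C2 = 5 (sole candidate).
R9C4 = 5 (sole candidate).
R9C5 = 6 (sole candidate).
R1C2 = 6 (sole candidate).
R2C9 = 5 (sole candidate).
R3C2 = 1 (sole candidate).
R4C4 = 1 (sole candidate).
R4C5 = 2 (sole candidate).
R4C9 = 3 (sole candidate).
R5C9 = 6 (sole candidate).
R9C3 = 3 (sole candidate).
R2C2 = 2: row 2 has {3,4,5,6,8}; col 2 has {1,3,5,6,7,8}; region has {3,4,5,6,7,8,9} → only 2 remains.

2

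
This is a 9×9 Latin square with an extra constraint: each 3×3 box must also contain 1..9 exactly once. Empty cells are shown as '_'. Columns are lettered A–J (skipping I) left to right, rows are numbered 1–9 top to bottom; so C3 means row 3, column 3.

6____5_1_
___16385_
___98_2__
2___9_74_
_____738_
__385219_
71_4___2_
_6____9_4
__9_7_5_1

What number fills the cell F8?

8

G1 = 4: row 1 has {1,5,6}; col 7 has {1,2,3,5,7,8,9}; box has {1,2,5,8} → only 4 remains.
F3 = 4: row 3 has {2,8,9}; col 6 has {2,3,5,7}; box has {1,3,5,6,8,9} → only 4 remains.
D5 = 6: row 5 has {3,7,8}; col 4 has {1,4,8,9}; box has {2,5,7,8,9} → only 6 remains.
A6 = 4: row 6 has {1,2,3,5,8,9}; col 1 has {2,6,7}; box has {2,3} → only 4 remains.
B6 = 7: row 6 has {1,2,3,4,5,8,9}; col 2 has {1,6}; box has {2,3,4} → only 7 remains.
J6 = 6: row 6 has {1,2,3,4,5,7,8,9}; col 9 has {1,4}; box has {1,3,4,7,8,9} → only 6 remains.
E7 = 3: row 7 has {1,2,4,7}; col 5 has {5,6,7,8,9}; box has {4,7} → only 3 remains.
G7 = 6: row 7 has {1,2,3,4,7}; col 7 has {1,2,3,4,5,7,8,9}; box has {1,2,4,5,9} → only 6 remains.
J7 = 8: row 7 has {1,2,3,4,6,7}; col 9 has {1,4,6}; box has {1,2,4,5,6,9} → only 8 remains.
D9 = 2: row 9 has {1,5,7,9}; col 4 has {1,4,6,8,9}; box has {3,4,7} → only 2 remains.
H9 = 3: row 9 has {1,2,5,7,9}; col 8 has {1,2,4,5,8,9}; box has {1,2,4,5,6,8,9} → only 3 remains.
D1 = 7: row 1 has {1,4,5,6}; col 4 has {1,2,4,6,8,9}; box has {1,3,4,5,6,8,9} → only 7 remains.
E1 = 2: row 1 has {1,4,5,6,7}; col 5 has {3,5,6,7,8,9}; box has {1,3,4,5,6,7,8,9} → only 2 remains.
A2 = 9: row 2 has {1,3,5,6,8}; col 1 has {2,4,6,7}; box has {6} → only 9 remains.
J2 = 7: row 2 has {1,3,5,6,8,9}; col 9 has {1,4,6,8}; box has {1,2,4,5,8} → only 7 remains.
H3 = 6: row 3 has {2,4,8,9}; col 8 has {1,2,3,4,5,8,9}; box has {1,2,4,5,7,8} → only 6 remains.
J3 = 3: row 3 has {2,4,6,8,9}; col 9 has {1,4,6,7,8}; box has {1,2,4,5,6,7,8} → only 3 remains.
D4 = 3: row 4 has {2,4,7,9}; col 4 has {1,2,4,6,7,8,9}; box has {2,5,6,7,8,9} → only 3 remains.
F4 = 1: row 4 has {2,3,4,7,9}; col 6 has {2,3,4,5,7}; box has {2,3,5,6,7,8,9} → only 1 remains.
J4 = 5: row 4 has {1,2,3,4,7,9}; col 9 has {1,3,4,6,7,8}; box has {1,3,4,6,7,8,9} → only 5 remains.
E5 = 4: row 5 has {3,6,7,8}; col 5 has {2,3,5,6,7,8,9}; box has {1,2,3,5,6,7,8,9} → only 4 remains.
J5 = 2: row 5 has {3,4,6,7,8}; col 9 has {1,3,4,5,6,7,8}; box has {1,3,4,5,6,7,8,9} → only 2 remains.
C7 = 5: row 7 has {1,2,3,4,6,7,8}; col 3 has {3,9}; box has {1,6,7,9} → only 5 remains.
F7 = 9: row 7 has {1,2,3,4,5,6,7,8}; col 6 has {1,2,3,4,5,7}; box has {2,3,4,7} → only 9 remains.
D8 = 5: row 8 has {4,6,9}; col 4 has {1,2,3,4,6,7,8,9}; box has {2,3,4,7,9} → only 5 remains.
E8 = 1: row 8 has {4,5,6,9}; col 5 has {2,3,4,5,6,7,8,9}; box has {2,3,4,5,7,9} → only 1 remains.
F8 = 8: row 8 has {1,4,5,6,9}; col 6 has {1,2,3,4,5,7,9}; box has {1,2,3,4,5,7,9} → only 8 remains.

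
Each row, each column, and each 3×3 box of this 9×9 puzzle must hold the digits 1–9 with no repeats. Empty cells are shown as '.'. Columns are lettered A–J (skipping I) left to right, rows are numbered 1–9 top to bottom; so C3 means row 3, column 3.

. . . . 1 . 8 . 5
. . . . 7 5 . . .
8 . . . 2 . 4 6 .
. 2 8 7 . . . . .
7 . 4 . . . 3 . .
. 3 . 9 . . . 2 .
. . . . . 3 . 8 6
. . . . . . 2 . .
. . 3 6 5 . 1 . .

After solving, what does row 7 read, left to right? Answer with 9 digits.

179243586

G2 = 9: row 2 has {5,7}; col 7 has {1,2,3,4,8}; box has {4,5,6,8} → only 9 remains.
D3 = 3: row 3 has {2,4,6,8}; col 4 has {6,7,9}; box has {1,2,5,7} → only 3 remains.
F3 = 9: row 3 has {2,3,4,6,8}; col 6 has {3,5}; box has {1,2,3,5,7} → only 9 remains.
D1 = 4: row 1 has {1,5,8}; col 4 has {3,6,7,9}; box has {1,2,3,5,7,9} → only 4 remains.
F1 = 6: row 1 has {1,4,5,8}; col 6 has {3,5,9}; box has {1,2,3,4,5,7,9} → only 6 remains.
D2 = 8: row 2 has {5,7,9}; col 4 has {3,4,6,7,9}; box has {1,2,3,4,5,6,7,9} → only 8 remains.
D8 = 1: row 8 has {2}; col 4 has {3,4,6,7,8,9}; box has {3,5,6} → only 1 remains.
D7 = 2: row 7 has {3,6,8}; col 4 has {1,3,4,6,7,8,9}; box has {1,3,5,6} → only 2 remains.
D5 = 5: row 5 has {3,4,7}; col 4 has {1,2,3,4,6,7,8,9}; box has {7,9} → only 5 remains.
E4 = 3: in row 4, 3 can only go here (every other open cell in that row sees a 3).
F5 = 2: in row 5, 2 can only go here (every other open cell in that row sees a 2).
A9 = 2: in row 9, 2 can only go here (every other open cell in that row sees a 2).
C1 = 2: in row 1, 2 can only go here (every other open cell in that row sees a 2).
J2 = 2: in row 2, 2 can only go here (every other open cell in that row sees a 2).
J8 = 3: in column 9, 3 can only go here (every other open cell in that column sees a 3).
Singles propagation stalls before every target cell is settled. Branch on A1 (candidates {3,9}).
  Try A1 = 9: this forces B1=7, H1=3, H2=1, J3=7, H5=9; then row 4 has no cell left for 9 — contradiction.
So A1 = 3.
H1 = 7 (sole candidate).
J3 = 1 (sole candidate).
B1 = 9 (sole candidate).
H2 = 3 (sole candidate).
A4 = 9 (hidden single in box 4).
J4 = 4 (sole candidate).
F4 = 1 (sole candidate).
H4 = 5 (sole candidate).
G4 = 6 (sole candidate).
G6 = 7 (sole candidate).
J6 = 8 (sole candidate).
G7 = 5: row 7 has {2,3,6,8}; col 7 has {1,2,3,4,6,7,8,9}; box has {1,2,3,6,8} → only 5 remains.
J5 = 9 (sole candidate).
F6 = 4 (sole candidate).
J9 = 7 (sole candidate).
H5 = 1 (sole candidate).
E6 = 6 (sole candidate).
F9 = 8 (sole candidate).
B5 = 6 (sole candidate).
E5 = 8 (sole candidate).
F8 = 7 (sole candidate).
B9 = 4 (sole candidate).
H9 = 9 (sole candidate).
B2 = 1 (sole candidate).
C2 = 6 (sole candidate).
A7 = 1: row 7 has {2,3,5,6,8}; col 1 has {2,3,7,8,9}; box has {2,3,4} → only 1 remains.
B7 = 7: row 7 has {1,2,3,5,6,8}; col 2 has {1,2,3,4,6,9}; box has {1,2,3,4} → only 7 remains.
C7 = 9: row 7 has {1,2,3,5,6,7,8}; col 3 has {2,3,4,6,8}; box has {1,2,3,4,7} → only 9 remains.
E7 = 4: row 7 has {1,2,3,5,6,7,8,9}; col 5 has {1,2,3,5,6,7,8}; box has {1,2,3,5,6,7,8} → only 4 remains.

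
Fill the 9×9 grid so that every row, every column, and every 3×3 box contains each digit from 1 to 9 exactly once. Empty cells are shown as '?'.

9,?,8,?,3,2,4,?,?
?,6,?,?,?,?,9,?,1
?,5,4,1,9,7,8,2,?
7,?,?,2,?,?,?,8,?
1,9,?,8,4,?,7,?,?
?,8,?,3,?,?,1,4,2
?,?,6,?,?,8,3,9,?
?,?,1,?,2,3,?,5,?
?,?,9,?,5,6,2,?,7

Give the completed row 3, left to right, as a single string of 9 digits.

354197826

row 2, column 5 = 8 (sole candidate).
row 3, column 1 = 3: row 3 has {1,2,4,5,7,8,9}; col 1 has {1,7,9}; box has {4,5,6,8,9} → only 3 remains.
row 3, column 9 = 6: row 3 has {1,2,3,4,5,7,8,9}; col 9 has {1,2,7}; box has {1,2,4,8,9} → only 6 remains.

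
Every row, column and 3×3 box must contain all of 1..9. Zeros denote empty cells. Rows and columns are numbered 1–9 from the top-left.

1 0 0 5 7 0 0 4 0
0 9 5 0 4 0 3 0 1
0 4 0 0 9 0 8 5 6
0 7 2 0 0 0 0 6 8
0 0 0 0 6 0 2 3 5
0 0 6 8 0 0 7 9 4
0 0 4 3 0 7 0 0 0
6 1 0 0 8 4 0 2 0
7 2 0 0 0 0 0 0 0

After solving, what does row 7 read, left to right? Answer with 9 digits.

row 1, column 7 = 9: row 1 has {1,4,5,7}; col 7 has {2,3,7,8}; box has {1,3,4,5,6,8} → only 9 remains.
row 1, column 9 = 2: row 1 has {1,4,5,7,9}; col 9 has {1,4,5,6,8}; box has {1,3,4,5,6,8,9} → only 2 remains.
row 2, column 8 = 7: row 2 has {1,3,4,5,9}; col 8 has {2,3,4,5,6,9}; box has {1,2,3,4,5,6,8,9} → only 7 remains.
row 4, column 7 = 1: row 4 has {2,6,7,8}; col 7 has {2,3,7,8,9}; box has {2,3,4,5,6,7,8,9} → only 1 remains.
row 5, column 2 = 8: row 5 has {2,3,5,6}; col 2 has {1,2,4,7,9}; box has {2,6,7} → only 8 remains.
row 7, column 2 = 5: row 7 has {3,4,7}; col 2 has {1,2,4,7,8,9}; box has {1,2,4,6,7} → only 5 remains.
row 7, column 7 = 6: row 7 has {3,4,5,7}; col 7 has {1,2,3,7,8,9}; box has {2} → only 6 remains.
row 7, column 9 = 9: row 7 has {3,4,5,6,7}; col 9 has {1,2,4,5,6,8}; box has {2,6} → only 9 remains.
row 8, column 4 = 9: row 8 has {1,2,4,6,8}; col 4 has {3,5,8}; box has {3,4,7,8} → only 9 remains.
row 8, column 7 = 5: row 8 has {1,2,4,6,8,9}; col 7 has {1,2,3,6,7,8,9}; box has {2,6,9} → only 5 remains.
row 9, column 7 = 4: row 9 has {2,7}; col 7 has {1,2,3,5,6,7,8,9}; box has {2,5,6,9} → only 4 remains.
row 9, column 9 = 3: row 9 has {2,4,7}; col 9 has {1,2,4,5,6,8,9}; box has {2,4,5,6,9} → only 3 remains.
row 4, column 4 = 4: row 4 has {1,2,6,7,8}; col 4 has {3,5,8,9}; box has {6,8} → only 4 remains.
row 6, column 2 = 3: row 6 has {4,6,7,8,9}; col 2 has {1,2,4,5,7,8,9}; box has {2,6,7,8} → only 3 remains.
row 7, column 1 = 8: row 7 has {3,4,5,6,7,9}; col 1 has {1,6,7}; box has {1,2,4,5,6,7} → only 8 remains.
row 7, column 8 = 1: row 7 has {3,4,5,6,7,8,9}; col 8 has {2,3,4,5,6,7,9}; box has {2,3,4,5,6,9} → only 1 remains.
row 8, column 3 = 3: row 8 has {1,2,4,5,6,8,9}; col 3 has {2,4,5,6}; box has {1,2,4,5,6,7,8} → only 3 remains.
row 8, column 9 = 7: row 8 has {1,2,3,4,5,6,8,9}; col 9 has {1,2,3,4,5,6,8,9}; box has {1,2,3,4,5,6,9} → only 7 remains.
row 9, column 3 = 9: row 9 has {2,3,4,7}; col 3 has {2,3,4,5,6}; box has {1,2,3,4,5,6,7,8} → only 9 remains.
row 9, column 8 = 8: row 9 has {2,3,4,7,9}; col 8 has {1,2,3,4,5,6,7,9}; box has {1,2,3,4,5,6,7,9} → only 8 remains.
row 1, column 2 = 6: row 1 has {1,2,4,5,7,9}; col 2 has {1,2,3,4,5,7,8,9}; box has {1,4,5,9} → only 6 remains.
row 1, column 3 = 8: row 1 has {1,2,4,5,6,7,9}; col 3 has {2,3,4,5,6,9}; box has {1,4,5,6,9} → only 8 remains.
row 1, column 6 = 3: row 1 has {1,2,4,5,6,7,8,9}; col 6 has {4,7}; box has {4,5,7,9} → only 3 remains.
row 2, column 1 = 2: row 2 has {1,3,4,5,7,9}; col 1 has {1,6,7,8}; box has {1,4,5,6,8,9} → only 2 remains.
row 2, column 4 = 6: row 2 has {1,2,3,4,5,7,9}; col 4 has {3,4,5,8,9}; box has {3,4,5,7,9} → only 6 remains.
row 2, column 6 = 8: row 2 has {1,2,3,4,5,6,7,9}; col 6 has {3,4,7}; box has {3,4,5,6,7,9} → only 8 remains.
row 3, column 1 = 3: row 3 has {4,5,6,8,9}; col 1 has {1,2,6,7,8}; box has {1,2,4,5,6,8,9} → only 3 remains.
row 3, column 3 = 7: row 3 has {3,4,5,6,8,9}; col 3 has {2,3,4,5,6,8,9}; box has {1,2,3,4,5,6,8,9} → only 7 remains.
row 5, column 3 = 1: row 5 has {2,3,5,6,8}; col 3 has {2,3,4,5,6,7,8,9}; box has {2,3,6,7,8} → only 1 remains.
row 5, column 4 = 7: row 5 has {1,2,3,5,6,8}; col 4 has {3,4,5,6,8,9}; box has {4,6,8} → only 7 remains.
row 5, column 6 = 9: row 5 has {1,2,3,5,6,7,8}; col 6 has {3,4,7,8}; box has {4,6,7,8} → only 9 remains.
row 6, column 1 = 5: row 6 has {3,4,6,7,8,9}; col 1 has {1,2,3,6,7,8}; box has {1,2,3,6,7,8} → only 5 remains.
row 7, column 5 = 2: row 7 has {1,3,4,5,6,7,8,9}; col 5 has {4,6,7,8,9}; box has {3,4,7,8,9} → only 2 remains.

854327619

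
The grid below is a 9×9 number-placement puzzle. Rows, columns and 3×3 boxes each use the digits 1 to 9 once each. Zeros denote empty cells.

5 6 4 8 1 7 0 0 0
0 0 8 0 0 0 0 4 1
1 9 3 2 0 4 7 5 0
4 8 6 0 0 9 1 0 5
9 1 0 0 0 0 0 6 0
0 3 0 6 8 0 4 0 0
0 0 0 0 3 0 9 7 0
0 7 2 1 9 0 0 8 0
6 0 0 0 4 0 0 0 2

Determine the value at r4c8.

r2c2 = 2: row 2 has {1,4,8}; col 2 has {1,3,6,7,8,9}; box has {1,3,4,5,6,8,9} → only 2 remains.
r3c5 = 6: row 3 has {1,2,3,4,5,7,9}; col 5 has {1,3,4,8,9}; box has {1,2,4,7,8} → only 6 remains.
r3c9 = 8: row 3 has {1,2,3,4,5,6,7,9}; col 9 has {1,2,5}; box has {1,4,5,7} → only 8 remains.
r7c1 = 8: row 7 has {3,7,9}; col 1 has {1,4,5,6,9}; box has {2,6,7} → only 8 remains.
r7c4 = 5: row 7 has {3,7,8,9}; col 4 has {1,2,6,8}; box has {1,3,4,9} → only 5 remains.
r8c1 = 3: row 8 has {1,2,7,8,9}; col 1 has {1,4,5,6,8,9}; box has {2,6,7,8} → only 3 remains.
r8c6 = 6: row 8 has {1,2,3,7,8,9}; col 6 has {4,7,9}; box has {1,3,4,5,9} → only 6 remains.
r8c7 = 5: row 8 has {1,2,3,6,7,8,9}; col 7 has {1,4,7,9}; box has {2,7,8,9} → only 5 remains.
r8c9 = 4: row 8 has {1,2,3,5,6,7,8,9}; col 9 has {1,2,5,8}; box has {2,5,7,8,9} → only 4 remains.
r9c2 = 5: row 9 has {2,4,6}; col 2 has {1,2,3,6,7,8,9}; box has {2,3,6,7,8} → only 5 remains.
r9c4 = 7: row 9 has {2,4,5,6}; col 4 has {1,2,5,6,8}; box has {1,3,4,5,6,9} → only 7 remains.
r9c6 = 8: row 9 has {2,4,5,6,7}; col 6 has {4,6,7,9}; box has {1,3,4,5,6,7,9} → only 8 remains.
r9c7 = 3: row 9 has {2,4,5,6,7,8}; col 7 has {1,4,5,7,9}; box has {2,4,5,7,8,9} → only 3 remains.
r9c8 = 1: row 9 has {2,3,4,5,6,7,8}; col 8 has {4,5,6,7,8}; box has {2,3,4,5,7,8,9} → only 1 remains.
r1c7 = 2: row 1 has {1,4,5,6,7,8}; col 7 has {1,3,4,5,7,9}; box has {1,4,5,7,8} → only 2 remains.
r2c1 = 7: row 2 has {1,2,4,8}; col 1 has {1,3,4,5,6,8,9}; box has {1,2,3,4,5,6,8,9} → only 7 remains.
r2c5 = 5: row 2 has {1,2,4,7,8}; col 5 has {1,3,4,6,8,9}; box has {1,2,4,6,7,8} → only 5 remains.
r2c6 = 3: row 2 has {1,2,4,5,7,8}; col 6 has {4,6,7,8,9}; box has {1,2,4,5,6,7,8} → only 3 remains.
r2c7 = 6: row 2 has {1,2,3,4,5,7,8}; col 7 has {1,2,3,4,5,7,9}; box has {1,2,4,5,7,8} → only 6 remains.
r4c4 = 3: row 4 has {1,4,5,6,8,9}; col 4 has {1,2,5,6,7,8}; box has {6,8,9} → only 3 remains.
r4c8 = 2: row 4 has {1,3,4,5,6,8,9}; col 8 has {1,4,5,6,7,8}; box has {1,4,5,6} → only 2 remains.

2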